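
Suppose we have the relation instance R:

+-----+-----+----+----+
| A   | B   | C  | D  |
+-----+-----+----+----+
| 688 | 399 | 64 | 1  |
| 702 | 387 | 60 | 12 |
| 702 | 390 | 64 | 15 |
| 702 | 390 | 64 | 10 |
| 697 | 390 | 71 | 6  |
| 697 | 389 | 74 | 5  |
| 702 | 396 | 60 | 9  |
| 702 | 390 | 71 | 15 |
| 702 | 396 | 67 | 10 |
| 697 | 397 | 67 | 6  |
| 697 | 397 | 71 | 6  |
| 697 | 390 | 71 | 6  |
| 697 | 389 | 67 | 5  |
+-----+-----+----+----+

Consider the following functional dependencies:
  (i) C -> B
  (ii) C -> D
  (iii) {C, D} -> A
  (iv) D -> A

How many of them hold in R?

2

(i) C -> B: C=64: 3 rows → B takes values {399, 390} — violation; C=60: 2 rows → B takes values {387, 396} — violation; C=71: 4 rows → B takes values {390, 397} — violation; C=67: 3 rows → B takes values {396, 397, 389} — violation — fails.
(ii) C -> D: C=64: 3 rows → D takes values {1, 15, 10} — violation; C=60: 2 rows → D takes values {12, 9} — violation; C=71: 4 rows → D takes values {6, 15} — violation; C=67: 3 rows → D takes values {10, 6, 5} — violation — fails.
(iii) {C, D} -> A: every LHS value maps to a single RHS value — holds.
(iv) D -> A: every LHS value maps to a single RHS value — holds.
2 of the 4 dependencies hold.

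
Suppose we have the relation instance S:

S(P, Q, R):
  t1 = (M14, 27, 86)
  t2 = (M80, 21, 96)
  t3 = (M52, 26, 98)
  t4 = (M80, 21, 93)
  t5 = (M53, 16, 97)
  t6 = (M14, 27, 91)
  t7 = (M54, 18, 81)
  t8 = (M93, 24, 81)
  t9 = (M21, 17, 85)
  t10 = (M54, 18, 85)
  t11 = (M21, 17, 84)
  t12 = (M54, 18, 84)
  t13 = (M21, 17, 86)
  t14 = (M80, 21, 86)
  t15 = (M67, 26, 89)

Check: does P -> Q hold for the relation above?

Yes

P=M14: rows 1, 6 → Q = 27, 27 ✓
P=M80: rows 2, 4, 14 → Q = 21, 21, 21 ✓
P=M52: row 3 → Q = 26 ✓
P=M53: row 5 → Q = 16 ✓
P=M54: rows 7, 10, 12 → Q = 18, 18, 18 ✓
P=M93: row 8 → Q = 24 ✓
P=M21: rows 9, 11, 13 → Q = 17, 17, 17 ✓
P=M67: row 15 → Q = 26 ✓
Every P value is associated with a single Q value, so P -> Q holds.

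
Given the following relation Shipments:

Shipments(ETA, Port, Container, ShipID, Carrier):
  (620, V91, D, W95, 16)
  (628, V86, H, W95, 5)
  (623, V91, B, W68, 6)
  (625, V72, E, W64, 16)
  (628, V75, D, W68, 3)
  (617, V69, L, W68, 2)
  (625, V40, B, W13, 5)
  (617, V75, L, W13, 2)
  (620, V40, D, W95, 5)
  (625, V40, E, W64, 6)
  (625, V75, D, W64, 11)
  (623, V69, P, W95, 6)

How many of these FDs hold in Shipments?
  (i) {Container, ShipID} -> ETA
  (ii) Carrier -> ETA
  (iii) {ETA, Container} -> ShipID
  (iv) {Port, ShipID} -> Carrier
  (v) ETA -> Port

2

(i) {Container, ShipID} -> ETA: every LHS value maps to a single RHS value — holds.
(ii) Carrier -> ETA: Carrier=16: 2 rows → ETA takes values {620, 625} — violation; Carrier=5: 3 rows → ETA takes values {628, 625, 620} — violation; Carrier=6: 3 rows → ETA takes values {623, 625} — violation — fails.
(iii) {ETA, Container} -> ShipID: (ETA=617, Container=L): 2 rows → ShipID takes values {W68, W13} — violation — fails.
(iv) {Port, ShipID} -> Carrier: every LHS value maps to a single RHS value — holds.
(v) ETA -> Port: ETA=620: 2 rows → Port takes values {V91, V40} — violation; ETA=628: 2 rows → Port takes values {V86, V75} — violation; ETA=623: 2 rows → Port takes values {V91, V69} — violation; ETA=625: 4 rows → Port takes values {V72, V40, V75} — violation; ETA=617: 2 rows → Port takes values {V69, V75} — violation — fails.
2 of the 5 dependencies hold.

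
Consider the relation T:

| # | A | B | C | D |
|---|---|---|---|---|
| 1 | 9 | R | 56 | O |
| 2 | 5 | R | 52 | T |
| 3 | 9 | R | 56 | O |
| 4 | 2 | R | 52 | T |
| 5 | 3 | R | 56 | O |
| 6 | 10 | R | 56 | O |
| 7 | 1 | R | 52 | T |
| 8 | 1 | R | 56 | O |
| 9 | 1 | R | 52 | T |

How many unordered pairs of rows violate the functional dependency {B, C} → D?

0

(B=R, C=56): all 5 rows agree on D — 0 pairs.
(B=R, C=52): all 4 rows agree on D — 0 pairs.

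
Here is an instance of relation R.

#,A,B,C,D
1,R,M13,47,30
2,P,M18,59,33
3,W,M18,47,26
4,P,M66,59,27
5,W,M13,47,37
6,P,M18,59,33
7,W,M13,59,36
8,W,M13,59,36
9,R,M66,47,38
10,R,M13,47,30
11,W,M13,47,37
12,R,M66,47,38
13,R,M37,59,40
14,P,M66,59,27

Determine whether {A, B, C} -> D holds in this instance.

Yes

(A=R, B=M13, C=47): rows 1, 10 → D = 30, 30 ✓
(A=P, B=M18, C=59): rows 2, 6 → D = 33, 33 ✓
(A=W, B=M18, C=47): row 3 → D = 26 ✓
(A=P, B=M66, C=59): rows 4, 14 → D = 27, 27 ✓
(A=W, B=M13, C=47): rows 5, 11 → D = 37, 37 ✓
(A=W, B=M13, C=59): rows 7, 8 → D = 36, 36 ✓
(A=R, B=M66, C=47): rows 9, 12 → D = 38, 38 ✓
(A=R, B=M37, C=59): row 13 → D = 40 ✓
Every {A, B, C} value is associated with a single D value, so {A, B, C} -> D holds.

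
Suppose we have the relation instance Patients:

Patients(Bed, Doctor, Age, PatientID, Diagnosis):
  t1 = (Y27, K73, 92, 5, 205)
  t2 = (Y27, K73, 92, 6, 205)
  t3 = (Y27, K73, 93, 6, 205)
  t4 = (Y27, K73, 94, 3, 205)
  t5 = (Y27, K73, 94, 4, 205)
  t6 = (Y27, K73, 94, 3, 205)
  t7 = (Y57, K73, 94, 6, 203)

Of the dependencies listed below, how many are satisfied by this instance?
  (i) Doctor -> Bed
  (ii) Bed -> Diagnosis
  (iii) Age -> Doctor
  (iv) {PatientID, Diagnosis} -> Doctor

(i) Doctor -> Bed: Doctor=K73: rows 1, 2, 3, 4, 5, 6, 7 → Bed takes values {Y27, Y57} — violation — fails.
(ii) Bed -> Diagnosis: every LHS value maps to a single RHS value — holds.
(iii) Age -> Doctor: every LHS value maps to a single RHS value — holds.
(iv) {PatientID, Diagnosis} -> Doctor: every LHS value maps to a single RHS value — holds.
3 of the 4 dependencies hold.

3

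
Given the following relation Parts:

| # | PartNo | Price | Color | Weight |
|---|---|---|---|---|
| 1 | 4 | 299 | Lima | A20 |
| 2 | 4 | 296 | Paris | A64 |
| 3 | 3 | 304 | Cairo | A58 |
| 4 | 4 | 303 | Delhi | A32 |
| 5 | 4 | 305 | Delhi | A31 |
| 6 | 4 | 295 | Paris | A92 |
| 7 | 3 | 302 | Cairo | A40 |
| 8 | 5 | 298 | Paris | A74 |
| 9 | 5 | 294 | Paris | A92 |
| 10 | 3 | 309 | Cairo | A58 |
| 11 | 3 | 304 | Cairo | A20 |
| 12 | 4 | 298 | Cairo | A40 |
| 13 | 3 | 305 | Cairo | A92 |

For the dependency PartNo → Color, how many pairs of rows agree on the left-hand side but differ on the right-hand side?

13

PartNo=4: violating pairs (1,2), (1,4), (1,5), (1,6), (1,12), (2,4), (2,5), (2,12), (4,6), (4,12), (5,6), (5,12), (6,12) — 13 pairs.
PartNo=3: all 5 rows agree on Color — 0 pairs.
PartNo=5: all 2 rows agree on Color — 0 pairs.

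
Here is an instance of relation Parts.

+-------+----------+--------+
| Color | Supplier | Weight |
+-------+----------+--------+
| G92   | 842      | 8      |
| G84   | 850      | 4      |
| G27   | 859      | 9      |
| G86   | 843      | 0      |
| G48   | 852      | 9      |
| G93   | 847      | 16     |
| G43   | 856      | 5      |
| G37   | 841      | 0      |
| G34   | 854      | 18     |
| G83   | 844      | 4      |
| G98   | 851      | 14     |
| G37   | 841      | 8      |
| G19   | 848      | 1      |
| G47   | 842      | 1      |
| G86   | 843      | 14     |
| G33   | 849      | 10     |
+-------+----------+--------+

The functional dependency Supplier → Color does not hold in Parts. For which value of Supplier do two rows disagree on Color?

Supplier=842: 2 rows → Color takes values {G92, G47} — violation
Supplier=850: 1 row → Color = G84 ✓
Supplier=859: 1 row → Color = G27 ✓
Supplier=843: 2 rows → Color = G86, G86 ✓
Supplier=852: 1 row → Color = G48 ✓
Supplier=847: 1 row → Color = G93 ✓
Supplier=856: 1 row → Color = G43 ✓
Supplier=841: 2 rows → Color = G37, G37 ✓
Supplier=854: 1 row → Color = G34 ✓
Supplier=844: 1 row → Color = G83 ✓
Supplier=851: 1 row → Color = G98 ✓
Supplier=848: 1 row → Color = G19 ✓
Supplier=849: 1 row → Color = G33 ✓
The only Supplier value with inconsistent Color is Supplier=842.

842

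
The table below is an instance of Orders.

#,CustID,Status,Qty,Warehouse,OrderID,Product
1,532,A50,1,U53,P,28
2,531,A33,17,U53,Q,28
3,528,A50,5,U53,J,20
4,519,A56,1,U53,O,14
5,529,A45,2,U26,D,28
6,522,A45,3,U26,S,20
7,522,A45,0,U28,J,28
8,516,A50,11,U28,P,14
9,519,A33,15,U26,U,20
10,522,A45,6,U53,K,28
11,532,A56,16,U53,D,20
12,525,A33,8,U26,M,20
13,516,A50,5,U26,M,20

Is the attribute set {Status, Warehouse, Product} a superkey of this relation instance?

Rows 9 and 12 have the same {Status, Warehouse, Product} value (Status=A33, Warehouse=U26, Product=20) but are distinct tuples, so {Status, Warehouse, Product} does not determine every attribute — not a superkey.

No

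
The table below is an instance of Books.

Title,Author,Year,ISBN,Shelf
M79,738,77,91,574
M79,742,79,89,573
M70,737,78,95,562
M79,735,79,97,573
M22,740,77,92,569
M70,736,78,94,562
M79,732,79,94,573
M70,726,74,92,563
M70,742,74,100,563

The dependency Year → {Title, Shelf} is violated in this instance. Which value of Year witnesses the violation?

77

Year=77: 2 rows → {Title,Shelf} takes values {(M79, 574), (M22, 569)} — violation
Year=79: 3 rows → {Title,Shelf} = (M79, 573), (M79, 573), (M79, 573) ✓
Year=78: 2 rows → {Title,Shelf} = (M70, 562), (M70, 562) ✓
Year=74: 2 rows → {Title,Shelf} = (M70, 563), (M70, 563) ✓
The only Year value with inconsistent RHS is Year=77.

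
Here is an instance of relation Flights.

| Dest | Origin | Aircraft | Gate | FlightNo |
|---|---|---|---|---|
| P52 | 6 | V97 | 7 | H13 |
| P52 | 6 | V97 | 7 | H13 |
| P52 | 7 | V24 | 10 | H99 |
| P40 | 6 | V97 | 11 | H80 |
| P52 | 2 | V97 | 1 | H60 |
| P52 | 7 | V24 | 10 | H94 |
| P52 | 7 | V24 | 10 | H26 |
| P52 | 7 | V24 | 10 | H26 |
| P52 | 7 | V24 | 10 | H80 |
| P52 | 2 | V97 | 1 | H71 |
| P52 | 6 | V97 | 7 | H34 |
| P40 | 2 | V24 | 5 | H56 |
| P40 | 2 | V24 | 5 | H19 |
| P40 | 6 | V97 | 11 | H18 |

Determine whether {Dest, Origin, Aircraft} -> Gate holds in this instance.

(Dest=P52, Origin=6, Aircraft=V97): 3 rows → Gate = 7, 7, 7 ✓
(Dest=P52, Origin=7, Aircraft=V24): 5 rows → Gate = 10, 10, 10, 10, 10 ✓
(Dest=P40, Origin=6, Aircraft=V97): 2 rows → Gate = 11, 11 ✓
(Dest=P52, Origin=2, Aircraft=V97): 2 rows → Gate = 1, 1 ✓
(Dest=P40, Origin=2, Aircraft=V24): 2 rows → Gate = 5, 5 ✓
Every {Dest, Origin, Aircraft} value is associated with a single Gate value, so {Dest, Origin, Aircraft} -> Gate holds.

Yes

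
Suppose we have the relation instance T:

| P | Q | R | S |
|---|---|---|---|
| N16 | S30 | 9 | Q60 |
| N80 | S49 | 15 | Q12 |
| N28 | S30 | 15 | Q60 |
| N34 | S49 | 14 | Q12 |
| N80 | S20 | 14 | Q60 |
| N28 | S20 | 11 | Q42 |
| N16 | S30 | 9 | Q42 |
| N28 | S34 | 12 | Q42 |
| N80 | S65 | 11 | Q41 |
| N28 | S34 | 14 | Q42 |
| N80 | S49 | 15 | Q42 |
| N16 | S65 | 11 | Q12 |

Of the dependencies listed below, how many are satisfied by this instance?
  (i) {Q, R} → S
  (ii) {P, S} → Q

0

(i) {Q, R} → S: (Q=S30, R=9): 2 rows → S takes values {Q60, Q42} — violation; (Q=S49, R=15): 2 rows → S takes values {Q12, Q42} — violation; (Q=S65, R=11): 2 rows → S takes values {Q41, Q12} — violation — fails.
(ii) {P, S} → Q: (P=N28, S=Q42): 3 rows → Q takes values {S20, S34} — violation — fails.
None of the 2 dependencies hold.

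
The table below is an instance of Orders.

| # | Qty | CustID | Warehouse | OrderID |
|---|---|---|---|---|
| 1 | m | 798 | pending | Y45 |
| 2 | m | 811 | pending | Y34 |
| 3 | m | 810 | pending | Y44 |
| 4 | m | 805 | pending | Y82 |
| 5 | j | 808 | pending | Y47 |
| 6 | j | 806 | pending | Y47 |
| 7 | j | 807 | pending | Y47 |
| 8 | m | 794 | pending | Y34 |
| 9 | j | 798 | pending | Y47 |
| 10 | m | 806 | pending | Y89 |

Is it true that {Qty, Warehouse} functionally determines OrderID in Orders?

No

(Qty=m, Warehouse=pending): rows 1, 2, 3, 4, 8, 10 → OrderID takes values {Y45, Y34, Y44, Y82, Y89} — violation
(Qty=j, Warehouse=pending): rows 5, 6, 7, 9 → OrderID = Y47, Y47, Y47, Y47 ✓
Two rows agree on {Qty, Warehouse} but differ on OrderID, so {Qty, Warehouse} → OrderID does not hold.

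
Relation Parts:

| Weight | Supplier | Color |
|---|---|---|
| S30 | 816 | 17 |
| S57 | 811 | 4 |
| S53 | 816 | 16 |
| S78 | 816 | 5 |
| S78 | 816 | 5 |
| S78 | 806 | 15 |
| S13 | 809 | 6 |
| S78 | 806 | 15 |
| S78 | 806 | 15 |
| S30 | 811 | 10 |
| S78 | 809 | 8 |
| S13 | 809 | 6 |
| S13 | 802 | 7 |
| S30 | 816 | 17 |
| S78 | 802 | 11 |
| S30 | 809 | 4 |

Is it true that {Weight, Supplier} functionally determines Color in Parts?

Yes

(Weight=S30, Supplier=816): 2 rows → Color = 17, 17 ✓
(Weight=S57, Supplier=811): 1 row → Color = 4 ✓
(Weight=S53, Supplier=816): 1 row → Color = 16 ✓
(Weight=S78, Supplier=816): 2 rows → Color = 5, 5 ✓
(Weight=S78, Supplier=806): 3 rows → Color = 15, 15, 15 ✓
(Weight=S13, Supplier=809): 2 rows → Color = 6, 6 ✓
(Weight=S30, Supplier=811): 1 row → Color = 10 ✓
(Weight=S78, Supplier=809): 1 row → Color = 8 ✓
(Weight=S13, Supplier=802): 1 row → Color = 7 ✓
(Weight=S78, Supplier=802): 1 row → Color = 11 ✓
(Weight=S30, Supplier=809): 1 row → Color = 4 ✓
Every {Weight, Supplier} value is associated with a single Color value, so {Weight, Supplier} → Color holds.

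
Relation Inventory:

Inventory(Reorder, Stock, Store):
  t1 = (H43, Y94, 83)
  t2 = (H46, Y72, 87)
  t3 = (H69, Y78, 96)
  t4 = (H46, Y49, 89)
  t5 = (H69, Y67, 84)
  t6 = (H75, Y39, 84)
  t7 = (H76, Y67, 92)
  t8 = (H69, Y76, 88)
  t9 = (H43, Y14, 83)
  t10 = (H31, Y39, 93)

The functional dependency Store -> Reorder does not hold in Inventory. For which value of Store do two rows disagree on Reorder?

Store=83: rows 1, 9 → Reorder = H43, H43 ✓
Store=87: row 2 → Reorder = H46 ✓
Store=96: row 3 → Reorder = H69 ✓
Store=89: row 4 → Reorder = H46 ✓
Store=84: rows 5, 6 → Reorder takes values {H69, H75} — violation
Store=92: row 7 → Reorder = H76 ✓
Store=88: row 8 → Reorder = H69 ✓
Store=93: row 10 → Reorder = H31 ✓
The only Store value with inconsistent Reorder is Store=84.

84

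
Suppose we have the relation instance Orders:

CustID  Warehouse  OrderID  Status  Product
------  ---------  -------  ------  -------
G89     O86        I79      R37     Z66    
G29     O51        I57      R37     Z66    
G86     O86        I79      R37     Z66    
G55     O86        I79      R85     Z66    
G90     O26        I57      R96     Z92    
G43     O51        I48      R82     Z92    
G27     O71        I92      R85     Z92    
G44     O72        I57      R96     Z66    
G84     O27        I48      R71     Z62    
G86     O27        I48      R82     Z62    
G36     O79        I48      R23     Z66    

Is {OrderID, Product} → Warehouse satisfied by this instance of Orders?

No

(OrderID=I79, Product=Z66): 3 rows → Warehouse = O86, O86, O86 ✓
(OrderID=I57, Product=Z66): 2 rows → Warehouse takes values {O51, O72} — violation
(OrderID=I57, Product=Z92): 1 row → Warehouse = O26 ✓
(OrderID=I48, Product=Z92): 1 row → Warehouse = O51 ✓
(OrderID=I92, Product=Z92): 1 row → Warehouse = O71 ✓
(OrderID=I48, Product=Z62): 2 rows → Warehouse = O27, O27 ✓
(OrderID=I48, Product=Z66): 1 row → Warehouse = O79 ✓
Two rows agree on {OrderID, Product} but differ on Warehouse, so {OrderID, Product} → Warehouse does not hold.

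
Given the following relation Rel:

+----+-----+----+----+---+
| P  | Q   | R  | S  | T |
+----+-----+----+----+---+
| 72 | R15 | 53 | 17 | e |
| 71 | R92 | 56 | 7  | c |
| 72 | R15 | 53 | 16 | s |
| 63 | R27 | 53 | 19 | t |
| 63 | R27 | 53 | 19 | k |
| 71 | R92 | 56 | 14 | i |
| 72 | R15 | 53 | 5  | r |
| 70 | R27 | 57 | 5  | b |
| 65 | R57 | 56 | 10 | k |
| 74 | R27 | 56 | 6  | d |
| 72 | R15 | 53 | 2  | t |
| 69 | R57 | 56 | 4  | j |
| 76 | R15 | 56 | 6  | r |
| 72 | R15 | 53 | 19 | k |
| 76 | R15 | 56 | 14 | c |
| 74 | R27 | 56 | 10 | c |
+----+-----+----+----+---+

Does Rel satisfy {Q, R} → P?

No

(Q=R15, R=53): 5 rows → P = 72, 72, 72, 72, 72 ✓
(Q=R92, R=56): 2 rows → P = 71, 71 ✓
(Q=R27, R=53): 2 rows → P = 63, 63 ✓
(Q=R27, R=57): 1 row → P = 70 ✓
(Q=R57, R=56): 2 rows → P takes values {65, 69} — violation
(Q=R27, R=56): 2 rows → P = 74, 74 ✓
(Q=R15, R=56): 2 rows → P = 76, 76 ✓
Two rows agree on {Q, R} but differ on P, so {Q, R} → P does not hold.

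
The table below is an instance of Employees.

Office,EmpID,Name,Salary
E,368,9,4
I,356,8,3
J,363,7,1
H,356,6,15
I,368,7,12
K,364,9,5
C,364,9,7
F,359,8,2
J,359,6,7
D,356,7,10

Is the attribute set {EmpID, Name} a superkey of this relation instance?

No

Two distinct rows share (EmpID=364, Name=9), so {EmpID, Name} does not determine every attribute — not a superkey.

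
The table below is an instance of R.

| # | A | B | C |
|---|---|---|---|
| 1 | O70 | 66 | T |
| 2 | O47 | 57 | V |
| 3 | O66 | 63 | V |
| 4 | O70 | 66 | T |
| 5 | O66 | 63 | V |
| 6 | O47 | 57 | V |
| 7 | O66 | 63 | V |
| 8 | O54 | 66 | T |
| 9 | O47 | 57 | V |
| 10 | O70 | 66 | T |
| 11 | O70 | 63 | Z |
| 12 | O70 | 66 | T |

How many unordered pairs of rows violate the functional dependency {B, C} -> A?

(B=66, C=T): violating pairs (1,8), (4,8), (8,10), (8,12) — 4 pairs.
(B=57, C=V): all 3 rows agree on A — 0 pairs.
(B=63, C=V): all 3 rows agree on A — 0 pairs.

4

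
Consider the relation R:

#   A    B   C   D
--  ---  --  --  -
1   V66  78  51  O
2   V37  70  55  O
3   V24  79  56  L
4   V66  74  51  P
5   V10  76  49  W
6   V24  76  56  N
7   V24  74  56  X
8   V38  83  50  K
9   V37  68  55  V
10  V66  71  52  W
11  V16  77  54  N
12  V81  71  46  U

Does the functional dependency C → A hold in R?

C=51: rows 1, 4 → A = V66, V66 ✓
C=55: rows 2, 9 → A = V37, V37 ✓
C=56: rows 3, 6, 7 → A = V24, V24, V24 ✓
C=49: row 5 → A = V10 ✓
C=50: row 8 → A = V38 ✓
C=52: row 10 → A = V66 ✓
C=54: row 11 → A = V16 ✓
C=46: row 12 → A = V81 ✓
Every C value is associated with a single A value, so C → A holds.

Yes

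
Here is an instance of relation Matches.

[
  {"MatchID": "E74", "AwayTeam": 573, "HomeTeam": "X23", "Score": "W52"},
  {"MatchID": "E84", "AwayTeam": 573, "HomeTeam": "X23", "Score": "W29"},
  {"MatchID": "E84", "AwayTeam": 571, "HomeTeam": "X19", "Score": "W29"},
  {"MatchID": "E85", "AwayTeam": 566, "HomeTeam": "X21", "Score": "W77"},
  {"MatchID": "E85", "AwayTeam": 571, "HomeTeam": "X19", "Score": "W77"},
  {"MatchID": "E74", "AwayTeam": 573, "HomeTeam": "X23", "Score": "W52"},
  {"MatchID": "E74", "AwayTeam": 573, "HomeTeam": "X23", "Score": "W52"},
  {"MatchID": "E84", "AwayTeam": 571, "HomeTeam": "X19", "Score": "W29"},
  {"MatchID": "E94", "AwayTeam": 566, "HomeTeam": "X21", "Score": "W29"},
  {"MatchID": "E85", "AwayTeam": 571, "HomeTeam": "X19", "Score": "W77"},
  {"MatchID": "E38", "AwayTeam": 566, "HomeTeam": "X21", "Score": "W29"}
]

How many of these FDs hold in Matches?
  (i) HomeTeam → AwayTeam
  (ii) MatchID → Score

(i) HomeTeam → AwayTeam: every LHS value maps to a single RHS value — holds.
(ii) MatchID → Score: every LHS value maps to a single RHS value — holds.
2 of the 2 dependencies hold.

2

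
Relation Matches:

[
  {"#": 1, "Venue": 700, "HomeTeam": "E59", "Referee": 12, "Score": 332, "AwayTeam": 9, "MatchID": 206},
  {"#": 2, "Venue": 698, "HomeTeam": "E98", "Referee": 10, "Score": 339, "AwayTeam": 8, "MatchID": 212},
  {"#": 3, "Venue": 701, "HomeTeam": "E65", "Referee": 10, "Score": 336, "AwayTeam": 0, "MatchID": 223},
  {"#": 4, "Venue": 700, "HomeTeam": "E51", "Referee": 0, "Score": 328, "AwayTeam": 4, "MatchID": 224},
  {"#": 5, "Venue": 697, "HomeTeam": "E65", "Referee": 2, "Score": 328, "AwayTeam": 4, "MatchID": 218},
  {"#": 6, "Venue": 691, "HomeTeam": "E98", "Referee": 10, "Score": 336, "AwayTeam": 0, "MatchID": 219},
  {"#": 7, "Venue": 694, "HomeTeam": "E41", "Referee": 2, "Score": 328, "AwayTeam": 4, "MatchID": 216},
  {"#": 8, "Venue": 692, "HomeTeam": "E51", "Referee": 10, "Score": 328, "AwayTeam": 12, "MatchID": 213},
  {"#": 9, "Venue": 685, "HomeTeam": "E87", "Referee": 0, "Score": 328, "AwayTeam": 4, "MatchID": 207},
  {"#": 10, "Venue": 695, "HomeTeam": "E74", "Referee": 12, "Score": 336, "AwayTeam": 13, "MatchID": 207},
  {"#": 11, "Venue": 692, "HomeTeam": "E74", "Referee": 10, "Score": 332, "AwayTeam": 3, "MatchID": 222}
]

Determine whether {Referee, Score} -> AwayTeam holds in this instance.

(Referee=12, Score=332): row 1 → AwayTeam = 9 ✓
(Referee=10, Score=339): row 2 → AwayTeam = 8 ✓
(Referee=10, Score=336): rows 3, 6 → AwayTeam = 0, 0 ✓
(Referee=0, Score=328): rows 4, 9 → AwayTeam = 4, 4 ✓
(Referee=2, Score=328): rows 5, 7 → AwayTeam = 4, 4 ✓
(Referee=10, Score=328): row 8 → AwayTeam = 12 ✓
(Referee=12, Score=336): row 10 → AwayTeam = 13 ✓
(Referee=10, Score=332): row 11 → AwayTeam = 3 ✓
Every {Referee, Score} value is associated with a single AwayTeam value, so {Referee, Score} -> AwayTeam holds.

Yes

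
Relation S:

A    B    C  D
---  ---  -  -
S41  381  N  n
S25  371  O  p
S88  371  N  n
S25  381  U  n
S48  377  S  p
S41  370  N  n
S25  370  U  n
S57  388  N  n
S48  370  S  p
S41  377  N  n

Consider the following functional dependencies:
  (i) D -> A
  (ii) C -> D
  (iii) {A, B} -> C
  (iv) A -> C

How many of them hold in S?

(i) D -> A: D=n: 7 rows → A takes values {S41, S88, S25, S57} — violation; D=p: 3 rows → A takes values {S25, S48} — violation — fails.
(ii) C -> D: every LHS value maps to a single RHS value — holds.
(iii) {A, B} -> C: every LHS value maps to a single RHS value — holds.
(iv) A -> C: A=S25: 3 rows → C takes values {O, U} — violation — fails.
2 of the 4 dependencies hold.

2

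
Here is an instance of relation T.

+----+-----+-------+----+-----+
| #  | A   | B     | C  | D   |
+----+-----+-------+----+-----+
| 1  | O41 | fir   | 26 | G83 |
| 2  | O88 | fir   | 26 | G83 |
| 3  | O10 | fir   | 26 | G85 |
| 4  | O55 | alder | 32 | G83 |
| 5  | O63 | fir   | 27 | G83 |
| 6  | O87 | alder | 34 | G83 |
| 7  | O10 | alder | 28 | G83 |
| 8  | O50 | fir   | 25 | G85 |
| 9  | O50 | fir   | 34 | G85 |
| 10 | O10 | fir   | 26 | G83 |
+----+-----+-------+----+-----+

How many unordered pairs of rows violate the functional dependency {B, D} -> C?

(B=fir, D=G83): violating pairs (1,5), (2,5), (5,10) — 3 pairs.
(B=fir, D=G85): violating pairs (3,8), (3,9), (8,9) — 3 pairs.
(B=alder, D=G83): violating pairs (4,6), (4,7), (6,7) — 3 pairs.

9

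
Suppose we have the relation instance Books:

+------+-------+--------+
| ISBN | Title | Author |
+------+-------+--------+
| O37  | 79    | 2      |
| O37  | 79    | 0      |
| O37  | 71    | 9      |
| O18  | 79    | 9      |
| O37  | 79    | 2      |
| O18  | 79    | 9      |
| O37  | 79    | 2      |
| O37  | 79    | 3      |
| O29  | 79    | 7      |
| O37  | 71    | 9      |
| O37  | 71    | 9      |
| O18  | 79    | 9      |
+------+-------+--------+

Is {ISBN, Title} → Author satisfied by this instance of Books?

(ISBN=O37, Title=79): 5 rows → Author takes values {2, 0, 3} — violation
(ISBN=O37, Title=71): 3 rows → Author = 9, 9, 9 ✓
(ISBN=O18, Title=79): 3 rows → Author = 9, 9, 9 ✓
(ISBN=O29, Title=79): 1 row → Author = 7 ✓
Two rows agree on {ISBN, Title} but differ on Author, so {ISBN, Title} → Author does not hold.

No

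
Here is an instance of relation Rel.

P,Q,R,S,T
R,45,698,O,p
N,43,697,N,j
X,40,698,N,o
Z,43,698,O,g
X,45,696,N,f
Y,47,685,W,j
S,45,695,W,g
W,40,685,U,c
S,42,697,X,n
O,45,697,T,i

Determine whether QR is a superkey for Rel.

All 10 rows have distinct QR values, so QR → (all attributes) holds and QR is a superkey.

Yes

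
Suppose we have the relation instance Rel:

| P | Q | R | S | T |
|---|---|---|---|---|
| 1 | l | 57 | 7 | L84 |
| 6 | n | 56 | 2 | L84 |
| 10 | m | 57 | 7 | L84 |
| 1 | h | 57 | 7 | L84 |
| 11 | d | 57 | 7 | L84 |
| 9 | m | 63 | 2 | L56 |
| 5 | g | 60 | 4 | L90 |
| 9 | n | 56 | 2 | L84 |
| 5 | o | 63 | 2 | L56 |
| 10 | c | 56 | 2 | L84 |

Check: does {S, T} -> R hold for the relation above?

Yes

(S=7, T=L84): 4 rows → R = 57, 57, 57, 57 ✓
(S=2, T=L84): 3 rows → R = 56, 56, 56 ✓
(S=2, T=L56): 2 rows → R = 63, 63 ✓
(S=4, T=L90): 1 row → R = 60 ✓
Every {S, T} value is associated with a single R value, so {S, T} -> R holds.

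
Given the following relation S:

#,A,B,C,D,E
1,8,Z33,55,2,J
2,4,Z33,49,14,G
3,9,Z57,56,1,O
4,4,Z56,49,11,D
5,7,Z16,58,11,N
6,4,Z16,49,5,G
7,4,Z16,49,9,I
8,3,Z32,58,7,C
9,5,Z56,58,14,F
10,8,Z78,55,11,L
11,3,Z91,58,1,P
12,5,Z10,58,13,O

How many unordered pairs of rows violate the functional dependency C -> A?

C=55: all 2 rows agree on A — 0 pairs.
C=49: all 4 rows agree on A — 0 pairs.
C=58: violating pairs (5,8), (5,9), (5,11), (5,12), (8,9), (8,12), (9,11), (11,12) — 8 pairs.

8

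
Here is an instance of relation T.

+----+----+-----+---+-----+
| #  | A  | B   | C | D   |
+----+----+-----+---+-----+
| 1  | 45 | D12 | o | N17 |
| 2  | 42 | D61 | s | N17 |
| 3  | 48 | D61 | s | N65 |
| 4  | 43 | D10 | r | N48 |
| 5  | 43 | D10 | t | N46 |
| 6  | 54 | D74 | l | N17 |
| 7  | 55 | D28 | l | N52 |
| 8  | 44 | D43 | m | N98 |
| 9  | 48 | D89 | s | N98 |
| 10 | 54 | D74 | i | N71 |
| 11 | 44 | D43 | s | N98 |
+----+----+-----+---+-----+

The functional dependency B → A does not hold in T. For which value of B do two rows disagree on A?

B=D12: row 1 → A = 45 ✓
B=D61: rows 2, 3 → A takes values {42, 48} — violation
B=D10: rows 4, 5 → A = 43, 43 ✓
B=D74: rows 6, 10 → A = 54, 54 ✓
B=D28: row 7 → A = 55 ✓
B=D43: rows 8, 11 → A = 44, 44 ✓
B=D89: row 9 → A = 48 ✓
The only B value with inconsistent A is B=D61.

D61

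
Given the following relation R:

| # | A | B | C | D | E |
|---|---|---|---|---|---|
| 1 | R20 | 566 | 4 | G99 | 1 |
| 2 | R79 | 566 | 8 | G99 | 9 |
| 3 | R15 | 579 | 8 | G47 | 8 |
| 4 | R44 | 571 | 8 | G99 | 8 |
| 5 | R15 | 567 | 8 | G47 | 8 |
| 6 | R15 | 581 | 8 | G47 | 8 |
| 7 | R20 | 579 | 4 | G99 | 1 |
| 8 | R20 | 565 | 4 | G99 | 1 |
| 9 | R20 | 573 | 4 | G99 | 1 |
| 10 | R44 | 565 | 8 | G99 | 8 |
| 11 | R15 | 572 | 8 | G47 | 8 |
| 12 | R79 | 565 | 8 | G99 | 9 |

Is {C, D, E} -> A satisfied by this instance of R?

(C=4, D=G99, E=1): rows 1, 7, 8, 9 → A = R20, R20, R20, R20 ✓
(C=8, D=G99, E=9): rows 2, 12 → A = R79, R79 ✓
(C=8, D=G47, E=8): rows 3, 5, 6, 11 → A = R15, R15, R15, R15 ✓
(C=8, D=G99, E=8): rows 4, 10 → A = R44, R44 ✓
Every {C, D, E} value is associated with a single A value, so {C, D, E} -> A holds.

Yes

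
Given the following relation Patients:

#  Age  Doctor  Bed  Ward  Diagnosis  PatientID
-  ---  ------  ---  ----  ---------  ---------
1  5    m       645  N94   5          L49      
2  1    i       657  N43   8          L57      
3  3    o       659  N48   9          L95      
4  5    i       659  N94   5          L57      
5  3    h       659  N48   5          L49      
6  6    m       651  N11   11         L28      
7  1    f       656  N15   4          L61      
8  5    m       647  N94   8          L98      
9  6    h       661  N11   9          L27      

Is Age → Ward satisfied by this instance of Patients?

No

Age=5: rows 1, 4, 8 → Ward = N94, N94, N94 ✓
Age=1: rows 2, 7 → Ward takes values {N43, N15} — violation
Age=3: rows 3, 5 → Ward = N48, N48 ✓
Age=6: rows 6, 9 → Ward = N11, N11 ✓
Two rows agree on Age but differ on Ward, so Age → Ward does not hold.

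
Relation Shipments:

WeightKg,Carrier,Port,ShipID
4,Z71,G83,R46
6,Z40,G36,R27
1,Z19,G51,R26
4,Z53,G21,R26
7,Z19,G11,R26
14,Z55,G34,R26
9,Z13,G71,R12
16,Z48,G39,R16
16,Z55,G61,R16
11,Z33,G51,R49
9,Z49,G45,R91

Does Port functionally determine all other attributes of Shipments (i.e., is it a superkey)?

Two distinct rows share Port=G51, so Port does not determine every attribute — not a superkey.

No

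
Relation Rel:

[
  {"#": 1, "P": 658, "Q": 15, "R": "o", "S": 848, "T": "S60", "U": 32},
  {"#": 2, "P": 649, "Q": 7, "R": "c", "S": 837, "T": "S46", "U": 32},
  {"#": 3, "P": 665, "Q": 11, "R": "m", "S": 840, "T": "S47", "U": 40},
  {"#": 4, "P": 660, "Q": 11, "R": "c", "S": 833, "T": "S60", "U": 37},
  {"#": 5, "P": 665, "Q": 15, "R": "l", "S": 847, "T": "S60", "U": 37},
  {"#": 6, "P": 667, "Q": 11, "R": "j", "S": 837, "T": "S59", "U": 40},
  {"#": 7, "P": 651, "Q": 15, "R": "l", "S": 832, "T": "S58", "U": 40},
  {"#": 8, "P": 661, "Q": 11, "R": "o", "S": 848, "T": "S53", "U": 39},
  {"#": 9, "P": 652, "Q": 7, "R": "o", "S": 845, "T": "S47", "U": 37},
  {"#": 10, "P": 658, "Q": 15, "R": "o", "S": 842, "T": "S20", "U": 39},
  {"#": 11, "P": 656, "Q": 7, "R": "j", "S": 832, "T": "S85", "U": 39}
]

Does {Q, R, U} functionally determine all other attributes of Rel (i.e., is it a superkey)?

All 11 rows have distinct {Q, R, U} values, so {Q, R, U} → (all attributes) holds and {Q, R, U} is a superkey.

Yes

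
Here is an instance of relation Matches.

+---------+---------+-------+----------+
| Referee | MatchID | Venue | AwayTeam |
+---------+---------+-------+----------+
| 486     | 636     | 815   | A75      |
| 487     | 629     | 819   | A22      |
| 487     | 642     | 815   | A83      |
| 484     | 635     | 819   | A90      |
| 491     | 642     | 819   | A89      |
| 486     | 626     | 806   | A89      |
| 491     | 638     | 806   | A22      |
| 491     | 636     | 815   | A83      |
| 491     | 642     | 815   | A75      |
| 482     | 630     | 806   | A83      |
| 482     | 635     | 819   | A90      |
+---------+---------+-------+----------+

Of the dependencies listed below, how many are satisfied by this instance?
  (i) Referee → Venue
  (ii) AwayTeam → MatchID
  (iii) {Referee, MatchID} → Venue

0

(i) Referee → Venue: Referee=486: 2 rows → Venue takes values {815, 806} — violation; Referee=487: 2 rows → Venue takes values {819, 815} — violation; Referee=491: 4 rows → Venue takes values {819, 806, 815} — violation; Referee=482: 2 rows → Venue takes values {806, 819} — violation — fails.
(ii) AwayTeam → MatchID: AwayTeam=A75: 2 rows → MatchID takes values {636, 642} — violation; AwayTeam=A22: 2 rows → MatchID takes values {629, 638} — violation; AwayTeam=A83: 3 rows → MatchID takes values {642, 636, 630} — violation; AwayTeam=A89: 2 rows → MatchID takes values {642, 626} — violation — fails.
(iii) {Referee, MatchID} → Venue: (Referee=491, MatchID=642): 2 rows → Venue takes values {819, 815} — violation — fails.
None of the 3 dependencies hold.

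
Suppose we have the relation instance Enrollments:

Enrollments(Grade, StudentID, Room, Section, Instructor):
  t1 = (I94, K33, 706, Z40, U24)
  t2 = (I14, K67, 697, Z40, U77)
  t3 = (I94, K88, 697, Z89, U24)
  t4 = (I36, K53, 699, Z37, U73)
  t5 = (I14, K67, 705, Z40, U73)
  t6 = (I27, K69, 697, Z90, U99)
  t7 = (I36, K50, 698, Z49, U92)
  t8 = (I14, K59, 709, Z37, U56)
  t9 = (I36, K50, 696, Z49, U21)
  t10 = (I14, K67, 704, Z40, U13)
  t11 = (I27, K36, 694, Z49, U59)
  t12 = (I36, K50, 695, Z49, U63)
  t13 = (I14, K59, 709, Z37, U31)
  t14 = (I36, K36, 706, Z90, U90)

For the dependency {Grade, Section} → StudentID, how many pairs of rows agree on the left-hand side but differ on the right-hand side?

0

(Grade=I14, Section=Z40): all 3 rows agree on StudentID — 0 pairs.
(Grade=I36, Section=Z49): all 3 rows agree on StudentID — 0 pairs.
(Grade=I14, Section=Z37): all 2 rows agree on StudentID — 0 pairs.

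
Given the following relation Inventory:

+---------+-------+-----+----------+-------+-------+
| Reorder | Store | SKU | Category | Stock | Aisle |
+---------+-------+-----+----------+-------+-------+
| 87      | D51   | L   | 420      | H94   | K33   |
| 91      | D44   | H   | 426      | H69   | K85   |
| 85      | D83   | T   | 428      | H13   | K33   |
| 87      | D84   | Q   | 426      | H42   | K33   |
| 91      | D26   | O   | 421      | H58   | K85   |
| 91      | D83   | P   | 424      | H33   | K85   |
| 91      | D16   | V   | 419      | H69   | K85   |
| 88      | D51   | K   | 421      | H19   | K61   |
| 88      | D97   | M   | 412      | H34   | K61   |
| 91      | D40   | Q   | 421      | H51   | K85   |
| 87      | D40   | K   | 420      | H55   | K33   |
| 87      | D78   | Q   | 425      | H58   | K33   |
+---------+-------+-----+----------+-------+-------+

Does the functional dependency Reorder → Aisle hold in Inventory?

Reorder=87: 4 rows → Aisle = K33, K33, K33, K33 ✓
Reorder=91: 5 rows → Aisle = K85, K85, K85, K85, K85 ✓
Reorder=85: 1 row → Aisle = K33 ✓
Reorder=88: 2 rows → Aisle = K61, K61 ✓
Every Reorder value is associated with a single Aisle value, so Reorder → Aisle holds.

Yes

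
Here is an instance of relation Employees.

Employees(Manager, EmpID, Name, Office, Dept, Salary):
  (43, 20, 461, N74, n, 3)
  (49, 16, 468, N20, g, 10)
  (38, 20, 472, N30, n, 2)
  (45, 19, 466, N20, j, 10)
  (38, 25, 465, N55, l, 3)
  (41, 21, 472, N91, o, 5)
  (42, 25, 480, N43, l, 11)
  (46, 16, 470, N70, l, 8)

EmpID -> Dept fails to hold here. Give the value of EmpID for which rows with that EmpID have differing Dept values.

16

EmpID=20: 2 rows → Dept = n, n ✓
EmpID=16: 2 rows → Dept takes values {g, l} — violation
EmpID=19: 1 row → Dept = j ✓
EmpID=25: 2 rows → Dept = l, l ✓
EmpID=21: 1 row → Dept = o ✓
The only EmpID value with inconsistent Dept is EmpID=16.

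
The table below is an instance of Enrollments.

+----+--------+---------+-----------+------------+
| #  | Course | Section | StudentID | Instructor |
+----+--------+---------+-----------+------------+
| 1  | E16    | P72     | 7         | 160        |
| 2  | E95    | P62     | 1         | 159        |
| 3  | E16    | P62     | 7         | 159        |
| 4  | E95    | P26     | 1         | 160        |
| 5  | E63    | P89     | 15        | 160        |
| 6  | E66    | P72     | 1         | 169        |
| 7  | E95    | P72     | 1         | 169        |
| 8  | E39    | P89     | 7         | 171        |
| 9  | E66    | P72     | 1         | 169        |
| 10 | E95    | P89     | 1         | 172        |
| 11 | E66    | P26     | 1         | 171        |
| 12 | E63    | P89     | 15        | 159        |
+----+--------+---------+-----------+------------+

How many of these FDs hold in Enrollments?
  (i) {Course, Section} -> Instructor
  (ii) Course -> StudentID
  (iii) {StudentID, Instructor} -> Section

(i) {Course, Section} -> Instructor: (Course=E63, Section=P89): rows 5, 12 → Instructor takes values {160, 159} — violation — fails.
(ii) Course -> StudentID: every LHS value maps to a single RHS value — holds.
(iii) {StudentID, Instructor} -> Section: every LHS value maps to a single RHS value — holds.
2 of the 3 dependencies hold.

2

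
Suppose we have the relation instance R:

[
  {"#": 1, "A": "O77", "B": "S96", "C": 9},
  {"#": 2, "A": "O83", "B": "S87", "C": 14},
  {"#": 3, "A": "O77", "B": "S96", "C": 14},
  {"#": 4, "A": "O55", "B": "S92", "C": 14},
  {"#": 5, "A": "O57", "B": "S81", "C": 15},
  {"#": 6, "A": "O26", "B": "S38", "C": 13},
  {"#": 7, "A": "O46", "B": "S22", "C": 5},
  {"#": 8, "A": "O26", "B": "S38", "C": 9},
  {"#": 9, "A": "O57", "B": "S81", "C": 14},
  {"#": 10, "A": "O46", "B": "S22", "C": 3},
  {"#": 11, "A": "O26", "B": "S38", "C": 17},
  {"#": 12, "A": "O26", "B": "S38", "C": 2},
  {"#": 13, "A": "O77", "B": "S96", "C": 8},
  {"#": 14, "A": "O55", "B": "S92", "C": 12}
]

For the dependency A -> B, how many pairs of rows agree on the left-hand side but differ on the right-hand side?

A=O77: all 3 rows agree on B — 0 pairs.
A=O55: all 2 rows agree on B — 0 pairs.
A=O57: all 2 rows agree on B — 0 pairs.
A=O26: all 4 rows agree on B — 0 pairs.
A=O46: all 2 rows agree on B — 0 pairs.

0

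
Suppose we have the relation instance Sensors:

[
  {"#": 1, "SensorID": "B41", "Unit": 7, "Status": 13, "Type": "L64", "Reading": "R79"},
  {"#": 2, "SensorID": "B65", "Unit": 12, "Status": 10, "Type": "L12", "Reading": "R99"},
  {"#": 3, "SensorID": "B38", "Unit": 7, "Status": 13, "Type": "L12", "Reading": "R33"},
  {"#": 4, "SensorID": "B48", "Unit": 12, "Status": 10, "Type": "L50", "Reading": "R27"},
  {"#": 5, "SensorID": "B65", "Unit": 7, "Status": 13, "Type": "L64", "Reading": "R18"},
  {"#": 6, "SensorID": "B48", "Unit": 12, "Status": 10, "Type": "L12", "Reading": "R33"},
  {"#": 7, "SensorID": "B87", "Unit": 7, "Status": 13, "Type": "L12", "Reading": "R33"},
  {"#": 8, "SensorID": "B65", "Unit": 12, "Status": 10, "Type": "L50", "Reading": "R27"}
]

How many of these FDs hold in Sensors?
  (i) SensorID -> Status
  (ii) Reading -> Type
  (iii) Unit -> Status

(i) SensorID -> Status: SensorID=B65: rows 2, 5, 8 → Status takes values {10, 13} — violation — fails.
(ii) Reading -> Type: every LHS value maps to a single RHS value — holds.
(iii) Unit -> Status: every LHS value maps to a single RHS value — holds.
2 of the 3 dependencies hold.

2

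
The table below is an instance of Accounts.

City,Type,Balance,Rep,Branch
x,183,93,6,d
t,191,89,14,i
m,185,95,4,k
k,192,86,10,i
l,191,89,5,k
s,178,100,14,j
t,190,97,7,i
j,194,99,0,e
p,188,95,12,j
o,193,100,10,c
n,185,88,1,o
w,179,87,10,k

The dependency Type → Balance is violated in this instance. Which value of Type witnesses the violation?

Type=183: 1 row → Balance = 93 ✓
Type=191: 2 rows → Balance = 89, 89 ✓
Type=185: 2 rows → Balance takes values {95, 88} — violation
Type=192: 1 row → Balance = 86 ✓
Type=178: 1 row → Balance = 100 ✓
Type=190: 1 row → Balance = 97 ✓
Type=194: 1 row → Balance = 99 ✓
Type=188: 1 row → Balance = 95 ✓
Type=193: 1 row → Balance = 100 ✓
Type=179: 1 row → Balance = 87 ✓
The only Type value with inconsistent Balance is Type=185.

185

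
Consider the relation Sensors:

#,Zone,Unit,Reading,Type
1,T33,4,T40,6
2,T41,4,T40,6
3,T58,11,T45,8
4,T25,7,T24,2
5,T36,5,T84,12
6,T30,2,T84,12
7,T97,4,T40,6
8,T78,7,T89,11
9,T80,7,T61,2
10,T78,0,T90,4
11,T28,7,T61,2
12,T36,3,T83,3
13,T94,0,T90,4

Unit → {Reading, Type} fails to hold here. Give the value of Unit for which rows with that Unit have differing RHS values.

Unit=4: rows 1, 2, 7 → {Reading,Type} = (T40, 6), (T40, 6), (T40, 6) ✓
Unit=11: row 3 → {Reading,Type} = (T45, 8) ✓
Unit=7: rows 4, 8, 9, 11 → {Reading,Type} takes values {(T24, 2), (T89, 11), (T61, 2)} — violation
Unit=5: row 5 → {Reading,Type} = (T84, 12) ✓
Unit=2: row 6 → {Reading,Type} = (T84, 12) ✓
Unit=0: rows 10, 13 → {Reading,Type} = (T90, 4), (T90, 4) ✓
Unit=3: row 12 → {Reading,Type} = (T83, 3) ✓
The only Unit value with inconsistent RHS is Unit=7.

7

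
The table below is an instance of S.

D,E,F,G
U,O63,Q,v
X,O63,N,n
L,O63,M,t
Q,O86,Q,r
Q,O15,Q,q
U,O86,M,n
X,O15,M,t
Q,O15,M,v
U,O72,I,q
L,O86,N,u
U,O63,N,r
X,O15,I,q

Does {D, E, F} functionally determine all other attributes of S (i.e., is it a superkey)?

All 12 rows have distinct {D, E, F} values, so {D, E, F} → (all attributes) holds and {D, E, F} is a superkey.

Yes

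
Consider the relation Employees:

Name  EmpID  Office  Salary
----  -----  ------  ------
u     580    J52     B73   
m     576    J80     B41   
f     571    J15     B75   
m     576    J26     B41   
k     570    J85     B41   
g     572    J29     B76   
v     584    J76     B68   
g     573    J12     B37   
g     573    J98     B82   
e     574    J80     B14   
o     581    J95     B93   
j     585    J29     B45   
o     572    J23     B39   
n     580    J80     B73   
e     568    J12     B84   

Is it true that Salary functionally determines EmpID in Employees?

Salary=B73: 2 rows → EmpID = 580, 580 ✓
Salary=B41: 3 rows → EmpID takes values {576, 570} — violation
Salary=B75: 1 row → EmpID = 571 ✓
Salary=B76: 1 row → EmpID = 572 ✓
Salary=B68: 1 row → EmpID = 584 ✓
Salary=B37: 1 row → EmpID = 573 ✓
Salary=B82: 1 row → EmpID = 573 ✓
Salary=B14: 1 row → EmpID = 574 ✓
Salary=B93: 1 row → EmpID = 581 ✓
Salary=B45: 1 row → EmpID = 585 ✓
Salary=B39: 1 row → EmpID = 572 ✓
Salary=B84: 1 row → EmpID = 568 ✓
Two rows agree on Salary but differ on EmpID, so Salary -> EmpID does not hold.

No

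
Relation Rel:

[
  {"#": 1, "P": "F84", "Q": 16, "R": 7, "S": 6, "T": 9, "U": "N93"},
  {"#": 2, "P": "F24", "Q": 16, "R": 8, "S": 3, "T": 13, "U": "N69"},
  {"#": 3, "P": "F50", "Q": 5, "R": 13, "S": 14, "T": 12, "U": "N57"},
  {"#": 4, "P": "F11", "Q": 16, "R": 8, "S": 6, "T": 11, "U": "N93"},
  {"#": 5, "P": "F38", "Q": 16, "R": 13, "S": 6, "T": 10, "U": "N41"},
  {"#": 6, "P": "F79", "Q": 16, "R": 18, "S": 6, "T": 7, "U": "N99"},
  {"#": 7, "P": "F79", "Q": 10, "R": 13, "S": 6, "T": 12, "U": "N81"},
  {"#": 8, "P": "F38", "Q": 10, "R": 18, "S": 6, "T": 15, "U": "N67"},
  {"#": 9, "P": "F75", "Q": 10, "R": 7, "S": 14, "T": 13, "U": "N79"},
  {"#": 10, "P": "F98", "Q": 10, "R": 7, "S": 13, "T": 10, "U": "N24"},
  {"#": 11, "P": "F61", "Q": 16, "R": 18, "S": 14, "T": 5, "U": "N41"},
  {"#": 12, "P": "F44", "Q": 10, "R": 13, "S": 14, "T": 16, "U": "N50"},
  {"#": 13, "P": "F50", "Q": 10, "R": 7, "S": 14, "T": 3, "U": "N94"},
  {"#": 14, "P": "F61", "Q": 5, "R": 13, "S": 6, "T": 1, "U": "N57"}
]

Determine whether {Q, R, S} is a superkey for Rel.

Rows 9 and 13 have the same {Q, R, S} value (Q=10, R=7, S=14) but are distinct tuples, so {Q, R, S} does not determine every attribute — not a superkey.

No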